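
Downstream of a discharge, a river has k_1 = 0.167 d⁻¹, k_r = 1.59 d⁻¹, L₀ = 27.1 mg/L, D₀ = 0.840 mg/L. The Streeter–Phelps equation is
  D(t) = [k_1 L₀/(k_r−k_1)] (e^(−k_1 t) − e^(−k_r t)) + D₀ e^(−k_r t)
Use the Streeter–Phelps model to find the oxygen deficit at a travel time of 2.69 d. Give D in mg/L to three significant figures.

D ≈ 2.00 mg/L

k_1 L₀/(k_r−k_1) = 0.167×27.1/(1.59−0.167) = 4.526/1.423 = 3.180 mg/L.
e^(−k_1 t) = e^(−0.167×2.690) = 0.6381; e^(−k_r t) = e^(−1.59×2.690) = 0.01388.
D = 3.180 × (0.6381 − 0.01388) + 0.840 × 0.01388 = 1.985 + 0.01166 = 1.997 mg/L.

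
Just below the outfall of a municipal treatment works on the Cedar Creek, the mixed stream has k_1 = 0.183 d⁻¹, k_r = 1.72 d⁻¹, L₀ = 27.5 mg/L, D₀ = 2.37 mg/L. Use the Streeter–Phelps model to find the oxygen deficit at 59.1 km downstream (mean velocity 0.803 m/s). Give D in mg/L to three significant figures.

Travel time t = x/v = 59.1 km / (0.803 m/s) = 59100 m / 0.803 m/s = 73600 s = 0.8518 d.
k_1 L₀/(k_r−k_1) = 0.183×27.5/(1.72−0.183) = 5.032/1.537 = 3.274 mg/L.
e^(−k_1 t) = e^(−0.183×0.8518) = 0.8557; e^(−k_r t) = e^(−1.72×0.8518) = 0.2310.
D = 3.274 × (0.8557 − 0.2310) + 2.37 × 0.2310 = 2.045 + 0.5476 = 2.593 mg/L.

D ≈ 2.59 mg/L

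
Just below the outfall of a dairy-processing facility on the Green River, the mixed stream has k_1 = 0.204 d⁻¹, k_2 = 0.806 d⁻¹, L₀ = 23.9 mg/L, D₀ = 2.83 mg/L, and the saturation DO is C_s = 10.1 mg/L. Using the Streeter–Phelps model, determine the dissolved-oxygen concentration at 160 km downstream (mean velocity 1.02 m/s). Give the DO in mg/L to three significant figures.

Travel time t = x/v = 160 km / (1.02 m/s) = 160000 m / 1.02 m/s = 156900 s = 1.816 d.
k_1 L₀/(k_2−k_1) = 0.204×23.9/(0.806−0.204) = 4.876/0.6020 = 8.099 mg/L.
e^(−k_1 t) = e^(−0.204×1.816) = 0.6905; e^(−k_2 t) = e^(−0.806×1.816) = 0.2315.
D = 8.099 × (0.6905 − 0.2315) + 2.83 × 0.2315 = 3.718 + 0.6550 = 4.373 mg/L.
DO = C_s − D = 10.1 − 4.373 = 5.727 mg/L.

DO ≈ 5.73 mg/L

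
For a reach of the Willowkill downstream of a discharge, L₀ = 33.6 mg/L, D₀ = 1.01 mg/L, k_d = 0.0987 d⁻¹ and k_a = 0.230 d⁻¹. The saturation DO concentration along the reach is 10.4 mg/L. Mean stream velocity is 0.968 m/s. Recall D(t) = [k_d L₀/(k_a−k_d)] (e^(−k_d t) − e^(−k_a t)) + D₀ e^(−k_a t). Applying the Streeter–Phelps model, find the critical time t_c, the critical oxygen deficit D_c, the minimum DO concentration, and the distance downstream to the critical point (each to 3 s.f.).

t_c ≈ 6.13 d; D_c ≈ 7.87 mg/L; min DO ≈ 2.53 mg/L; x_c ≈ 513 km

t_c = [1/(k_a−k_d)] ln[(k_a/k_d)(1 − D₀(k_a−k_d)/(k_d L₀))]
= [1/(0.230−0.0987)] ln[(0.230/0.0987)(1 − 1.01×0.1313/(0.0987×33.6))]
= (1/0.1313) ln[2.330 × 0.9600] = 7.616 × ln(2.237) = 7.616 × 0.8052 = 6.132 d.
L(t_c) = L₀ e^(−k_d t_c) = 33.6 × 0.5459 = 18.34 mg/L, and at the critical point k_a D_c = k_d L, so D_c = (0.0987/0.230) × 18.34 = 7.872 mg/L.
Minimum DO = C_s − D_c = 10.4 − 7.872 = 2.528 mg/L.
x_c = v t_c = 0.968 m/s × 6.132 d × 86400 s/d = 512900 m ≈ 513 km.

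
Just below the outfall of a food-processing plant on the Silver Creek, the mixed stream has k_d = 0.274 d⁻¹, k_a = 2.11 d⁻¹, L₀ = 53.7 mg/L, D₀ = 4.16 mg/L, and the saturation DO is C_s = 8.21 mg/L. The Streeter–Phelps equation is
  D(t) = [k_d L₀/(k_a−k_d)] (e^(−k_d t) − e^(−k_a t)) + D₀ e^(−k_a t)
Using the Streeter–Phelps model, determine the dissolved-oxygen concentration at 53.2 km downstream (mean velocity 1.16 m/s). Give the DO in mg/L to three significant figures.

DO ≈ 2.54 mg/L

Travel time t = x/v = 53.2 km / (1.16 m/s) = 53200 m / 1.16 m/s = 45860 s = 0.5308 d.
k_d L₀/(k_a−k_d) = 0.274×53.7/(2.11−0.274) = 14.71/1.836 = 8.014 mg/L.
e^(−k_d t) = e^(−0.274×0.5308) = 0.8646; e^(−k_a t) = e^(−2.11×0.5308) = 0.3263.
D = 8.014 × (0.8646 − 0.3263) + 4.16 × 0.3263 = 4.314 + 1.357 = 5.672 mg/L.
DO = C_s − D = 8.21 − 5.672 = 2.538 mg/L.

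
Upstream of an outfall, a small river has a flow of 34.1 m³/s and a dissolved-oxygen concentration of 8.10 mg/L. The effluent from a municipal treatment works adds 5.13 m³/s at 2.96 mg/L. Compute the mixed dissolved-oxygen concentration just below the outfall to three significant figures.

Flow-weighted mixing: C = (Q_r C_r + Q_w C_w)/(Q_r + Q_w)
= (34.1×8.10 + 5.13×2.96)/(34.1 + 5.13) = 291.4/39.23 = 7.428 mg/L.

7.43 mg/L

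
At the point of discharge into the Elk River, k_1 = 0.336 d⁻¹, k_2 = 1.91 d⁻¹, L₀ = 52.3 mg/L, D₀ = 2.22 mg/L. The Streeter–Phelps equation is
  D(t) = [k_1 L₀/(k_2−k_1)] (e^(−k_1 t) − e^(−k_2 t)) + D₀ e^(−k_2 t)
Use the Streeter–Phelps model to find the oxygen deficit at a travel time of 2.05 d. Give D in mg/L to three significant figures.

D ≈ 5.43 mg/L

k_1 L₀/(k_2−k_1) = 0.336×52.3/(1.91−0.336) = 17.57/1.574 = 11.16 mg/L.
e^(−k_1 t) = e^(−0.336×2.050) = 0.5022; e^(−k_2 t) = e^(−1.91×2.050) = 0.01993.
D = 11.16 × (0.5022 − 0.01993) + 2.22 × 0.01993 = 5.384 + 0.04425 = 5.428 mg/L.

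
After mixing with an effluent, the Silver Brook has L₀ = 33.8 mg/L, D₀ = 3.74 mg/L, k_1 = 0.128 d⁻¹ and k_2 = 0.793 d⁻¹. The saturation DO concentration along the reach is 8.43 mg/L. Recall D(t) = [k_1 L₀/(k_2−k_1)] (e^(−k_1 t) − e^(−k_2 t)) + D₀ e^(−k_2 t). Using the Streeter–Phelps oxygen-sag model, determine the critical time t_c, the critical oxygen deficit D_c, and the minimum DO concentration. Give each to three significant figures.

t_c = [1/(k_2−k_1)] ln[(k_2/k_1)(1 − D₀(k_2−k_1)/(k_1 L₀))]
= [1/(0.793−0.128)] ln[(0.793/0.128)(1 − 3.74×0.6650/(0.128×33.8))]
= (1/0.6650) ln[6.195 × 0.4251] = 1.504 × ln(2.634) = 1.504 × 0.9684 = 1.456 d.
D_c = (k_1/k_2) L₀ e^(−k_1 t_c) = (0.128/0.793) × 33.8 × e^(−0.128×1.456) = 0.1614 × 33.8 × 0.8299 = 4.528 mg/L.
Minimum DO = C_s − D_c = 8.43 − 4.528 = 3.902 mg/L.

t_c ≈ 1.46 d; D_c ≈ 4.53 mg/L; min DO ≈ 3.90 mg/L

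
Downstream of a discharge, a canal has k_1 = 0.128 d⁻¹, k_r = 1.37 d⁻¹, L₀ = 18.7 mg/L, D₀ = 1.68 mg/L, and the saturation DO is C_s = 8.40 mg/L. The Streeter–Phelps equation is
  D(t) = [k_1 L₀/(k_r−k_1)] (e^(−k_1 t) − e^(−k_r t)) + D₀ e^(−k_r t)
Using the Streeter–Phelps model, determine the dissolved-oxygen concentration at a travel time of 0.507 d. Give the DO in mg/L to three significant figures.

k_1 L₀/(k_r−k_1) = 0.128×18.7/(1.37−0.128) = 2.394/1.242 = 1.927 mg/L.
e^(−k_1 t) = e^(−0.128×0.5070) = 0.9372; e^(−k_r t) = e^(−1.37×0.5070) = 0.4993.
D = 1.927 × (0.9372 − 0.4993) + 1.68 × 0.4993 = 0.8439 + 0.8388 = 1.683 mg/L.
DO = C_s − D = 8.40 − 1.683 = 6.717 mg/L.

DO ≈ 6.72 mg/L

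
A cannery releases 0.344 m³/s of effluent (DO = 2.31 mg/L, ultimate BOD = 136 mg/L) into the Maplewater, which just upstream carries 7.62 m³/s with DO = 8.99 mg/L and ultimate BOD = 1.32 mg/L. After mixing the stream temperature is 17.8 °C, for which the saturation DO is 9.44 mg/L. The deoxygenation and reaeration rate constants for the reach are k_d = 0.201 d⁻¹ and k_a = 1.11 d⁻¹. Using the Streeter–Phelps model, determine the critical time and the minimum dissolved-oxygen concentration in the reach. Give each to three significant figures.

Mixed DO = (7.62×8.99 + 0.344×2.31)/(7.62+0.344) = 69.30/7.964 = 8.701 mg/L.
Mixed L₀ = (7.62×1.32 + 0.344×136)/(7.964) = 56.84/7.964 = 7.137 mg/L.
Initial deficit D₀ = C_s − DO₀ = 9.44 − 8.701 = 0.7385 mg/L.
t_c = (1/0.9090) ln[(1.11/0.201)(1 − 0.7385×0.9090/(0.201×7.137))] = 1.100 × ln(2.938) = 1.186 d.
D_c = (0.201/1.11) × 7.137 × e^(−0.201×1.186) = 0.1811 × 7.137 × 0.7879 = 1.018 mg/L.
Minimum DO = 9.44 − 1.018 = 8.422 mg/L.

t_c ≈ 1.19 d; minimum DO ≈ 8.42 mg/L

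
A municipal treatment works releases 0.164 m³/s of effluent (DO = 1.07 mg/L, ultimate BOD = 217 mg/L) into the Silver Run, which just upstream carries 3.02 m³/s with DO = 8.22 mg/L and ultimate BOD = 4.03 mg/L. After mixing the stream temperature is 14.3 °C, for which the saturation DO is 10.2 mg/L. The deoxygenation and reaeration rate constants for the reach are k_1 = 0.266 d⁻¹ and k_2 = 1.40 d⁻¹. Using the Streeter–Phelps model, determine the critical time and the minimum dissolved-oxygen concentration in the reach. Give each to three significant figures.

t_c ≈ 0.494 d; minimum DO ≈ 7.70 mg/L

Mixed DO = (3.02×8.22 + 0.164×1.07)/(3.02+0.164) = 25.00/3.184 = 7.852 mg/L.
Mixed L₀ = (3.02×4.03 + 0.164×217)/(3.184) = 47.76/3.184 = 15.00 mg/L.
Initial deficit D₀ = C_s − DO₀ = 10.2 − 7.852 = 2.348 mg/L.
t_c = (1/1.134) ln[(1.40/0.266)(1 − 2.348×1.134/(0.266×15.00))] = 0.8818 × ln(1.750) = 0.4937 d.
D_c = (0.266/1.40) × 15.00 × e^(−0.266×0.4937) = 0.1900 × 15.00 × 0.8769 = 2.499 mg/L.
Minimum DO = 10.2 − 2.499 = 7.701 mg/L.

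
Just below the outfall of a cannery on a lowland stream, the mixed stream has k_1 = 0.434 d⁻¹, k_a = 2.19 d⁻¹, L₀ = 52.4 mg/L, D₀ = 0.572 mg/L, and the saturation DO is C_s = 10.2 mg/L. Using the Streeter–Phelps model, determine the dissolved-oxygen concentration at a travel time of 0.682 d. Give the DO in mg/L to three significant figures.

k_1 L₀/(k_a−k_1) = 0.434×52.4/(2.19−0.434) = 22.74/1.756 = 12.95 mg/L.
e^(−k_1 t) = e^(−0.434×0.6820) = 0.7438; e^(−k_a t) = e^(−2.19×0.6820) = 0.2246.
D = 12.95 × (0.7438 − 0.2246) + 0.572 × 0.2246 = 6.724 + 0.1285 = 6.853 mg/L.
DO = C_s − D = 10.2 − 6.853 = 3.347 mg/L.

DO ≈ 3.35 mg/L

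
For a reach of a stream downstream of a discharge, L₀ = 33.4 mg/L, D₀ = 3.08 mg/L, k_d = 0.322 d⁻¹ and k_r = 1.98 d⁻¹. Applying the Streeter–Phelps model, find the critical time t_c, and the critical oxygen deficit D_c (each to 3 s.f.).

With k_r/k_d = 6.149 and 1 − D₀(k_r−k_d)/(k_d L₀) = 0.5252,
t_c = ln(6.149 × 0.5252) / (1.98 − 0.322) = ln(3.229) / 1.658 = 1.172/1.658 = 0.7070 d.
L(t_c) = L₀ e^(−k_d t_c) = 33.4 × 0.7964 = 26.60 mg/L, and at the critical point k_r D_c = k_d L, so D_c = (0.322/1.98) × 26.60 = 4.326 mg/L.

t_c ≈ 0.707 d; D_c ≈ 4.33 mg/L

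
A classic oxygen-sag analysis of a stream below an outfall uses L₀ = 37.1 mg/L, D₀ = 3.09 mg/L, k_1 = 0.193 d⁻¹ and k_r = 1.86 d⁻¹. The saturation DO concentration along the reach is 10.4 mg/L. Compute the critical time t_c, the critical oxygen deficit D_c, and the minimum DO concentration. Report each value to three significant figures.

At the critical point dD/dt = 0, so k_1 L₀ e^(−k_1 t) = k_r D. Substituting D(t) from the Streeter–Phelps equation and solving for t gives
t_c = ln[(k_r/k_1)(1 − D₀(k_r−k_1)/(k_1 L₀))] / (k_r−k_1).
Here k_r−k_1 = 1.667 d⁻¹ and 1 − D₀(k_r−k_1)/(k_1 L₀) = 1 − 3.09×1.667/(0.193×37.1) = 0.2806, so
t_c = ln(9.637 × 0.2806) / 1.667 = 0.9949 / 1.667 = 0.5968 d.
D_c = (k_1/k_r) L₀ e^(−k_1 t_c) = (0.193/1.86) × 37.1 × e^(−0.193×0.5968) = 0.1038 × 37.1 × 0.8912 = 3.431 mg/L.
Minimum DO = C_s − D_c = 10.4 − 3.431 = 6.969 mg/L.

t_c ≈ 0.597 d; D_c ≈ 3.43 mg/L; min DO ≈ 6.97 mg/L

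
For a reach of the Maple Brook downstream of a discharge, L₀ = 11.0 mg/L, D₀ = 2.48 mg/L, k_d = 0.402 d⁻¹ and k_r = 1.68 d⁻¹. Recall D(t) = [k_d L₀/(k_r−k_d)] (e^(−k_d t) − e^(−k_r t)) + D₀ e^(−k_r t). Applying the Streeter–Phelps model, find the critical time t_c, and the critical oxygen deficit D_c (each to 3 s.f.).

t_c ≈ 0.132 d; D_c ≈ 2.50 mg/L

t_c = [1/(k_r−k_d)] ln[(k_r/k_d)(1 − D₀(k_r−k_d)/(k_d L₀))]
= [1/(1.68−0.402)] ln[(1.68/0.402)(1 − 2.48×1.278/(0.402×11.0))]
= (1/1.278) ln[4.179 × 0.2833] = 0.7825 × ln(1.184) = 0.7825 × 0.1687 = 0.1320 d.
L(t_c) = L₀ e^(−k_d t_c) = 11.0 × 0.9483 = 10.43 mg/L, and at the critical point k_r D_c = k_d L, so D_c = (0.402/1.68) × 10.43 = 2.496 mg/L.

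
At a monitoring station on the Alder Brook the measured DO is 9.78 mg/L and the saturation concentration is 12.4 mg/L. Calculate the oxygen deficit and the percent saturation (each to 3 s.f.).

D = C_s − C = 12.4 − 9.78 = 2.62 mg/L.
% saturation = 9.78/12.4 × 100 = 78.9 %.

D ≈ 2.62 mg/L; 78.9 % saturation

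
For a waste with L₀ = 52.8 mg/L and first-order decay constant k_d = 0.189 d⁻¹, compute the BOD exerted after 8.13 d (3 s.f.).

y ≈ 41.4 mg/L

y_t = L₀(1 − e^(−k_d t)) = 52.8 × (1 − e^(−0.189×8.13))
= 52.8 × (1 − 0.2151) = 52.8 × 0.7849 = 41.44 mg/L.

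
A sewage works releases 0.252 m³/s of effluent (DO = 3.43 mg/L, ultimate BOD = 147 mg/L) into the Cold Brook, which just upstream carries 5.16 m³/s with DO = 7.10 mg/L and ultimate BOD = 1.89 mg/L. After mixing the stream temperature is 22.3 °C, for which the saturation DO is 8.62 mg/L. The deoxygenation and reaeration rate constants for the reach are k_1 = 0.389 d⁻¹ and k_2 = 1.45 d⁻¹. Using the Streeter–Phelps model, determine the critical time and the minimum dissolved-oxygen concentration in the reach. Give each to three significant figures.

Mixed DO = (5.16×7.10 + 0.252×3.43)/(5.16+0.252) = 37.50/5.412 = 6.929 mg/L.
Mixed L₀ = (5.16×1.89 + 0.252×147)/(5.412) = 46.80/5.412 = 8.647 mg/L.
Initial deficit D₀ = C_s − DO₀ = 8.62 − 6.929 = 1.691 mg/L.
t_c = (1/1.061) ln[(1.45/0.389)(1 − 1.691×1.061/(0.389×8.647))] = 0.9425 × ln(1.739) = 0.5217 d.
D_c = (0.389/1.45) × 8.647 × e^(−0.389×0.5217) = 0.2683 × 8.647 × 0.8163 = 1.894 mg/L.
Minimum DO = 8.62 − 1.894 = 6.726 mg/L.

t_c ≈ 0.522 d; minimum DO ≈ 6.73 mg/L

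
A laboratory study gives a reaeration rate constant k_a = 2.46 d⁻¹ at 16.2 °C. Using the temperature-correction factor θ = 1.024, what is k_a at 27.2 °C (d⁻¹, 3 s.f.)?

k_a ≈ 3.19 d⁻¹

k_a(T₂) = k_a(T₁) · θ^(T₂−T₁) = 2.46 × 1.024^(27.2−16.2)
= 2.46 × 1.024^11.0 = 2.46 × 1.298 = 3.193 d⁻¹.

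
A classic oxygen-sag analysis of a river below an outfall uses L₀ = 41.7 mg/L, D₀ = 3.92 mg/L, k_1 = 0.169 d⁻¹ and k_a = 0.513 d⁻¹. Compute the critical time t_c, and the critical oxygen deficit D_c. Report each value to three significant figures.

t_c = [1/(k_a−k_1)] ln[(k_a/k_1)(1 − D₀(k_a−k_1)/(k_1 L₀))]
= [1/(0.513−0.169)] ln[(0.513/0.169)(1 − 3.92×0.3440/(0.169×41.7))]
= (1/0.3440) ln[3.036 × 0.8087] = 2.907 × ln(2.455) = 2.907 × 0.8980 = 2.610 d.
L(t_c) = L₀ e^(−k_1 t_c) = 41.7 × 0.6433 = 26.83 mg/L, and at the critical point k_a D_c = k_1 L, so D_c = (0.169/0.513) × 26.83 = 8.837 mg/L.

t_c ≈ 2.61 d; D_c ≈ 8.84 mg/L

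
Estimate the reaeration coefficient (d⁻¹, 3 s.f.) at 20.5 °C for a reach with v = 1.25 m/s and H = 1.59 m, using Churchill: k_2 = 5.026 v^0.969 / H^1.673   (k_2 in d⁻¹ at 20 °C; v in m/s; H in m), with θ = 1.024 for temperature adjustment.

k_2(20) = 5.026 × 1.25^0.969 / 1.59^1.673 = 5.026 × 1.241 / 2.172 = 2.872 d⁻¹.
k_2(20.5) = 2.872 × 1.024^(20.5−20) = 2.872 × 1.012 = 2.906 d⁻¹.

k_2 ≈ 2.91 d⁻¹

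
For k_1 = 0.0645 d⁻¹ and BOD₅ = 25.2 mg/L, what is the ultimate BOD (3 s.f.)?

L₀ ≈ 91.4 mg/L

BOD₅ = L₀(1 − e^(−5k_1)) ⇒ L₀ = BOD₅ / (1 − e^(−5×0.0645))
= 25.2 / (1 − 0.7243) = 25.2 / 0.2757 = 91.42 mg/L.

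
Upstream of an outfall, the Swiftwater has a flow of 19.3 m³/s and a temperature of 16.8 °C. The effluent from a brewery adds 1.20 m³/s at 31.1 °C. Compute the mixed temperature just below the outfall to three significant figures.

Flow-weighted mixing: C = (Q_r C_r + Q_w C_w)/(Q_r + Q_w)
= (19.3×16.8 + 1.20×31.1)/(19.3 + 1.20) = 361.6/20.50 = 17.64 °C.

17.6 °C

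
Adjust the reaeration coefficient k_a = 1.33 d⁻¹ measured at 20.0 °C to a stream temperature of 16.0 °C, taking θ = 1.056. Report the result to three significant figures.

k_a(T₂) = k_a(T₁) · θ^(T₂−T₁) = 1.33 × 1.056^(16.0−20.0)
= 1.33 × 1.056^-4.00 = 1.33 × 0.8042 = 1.070 d⁻¹.

k_a ≈ 1.07 d⁻¹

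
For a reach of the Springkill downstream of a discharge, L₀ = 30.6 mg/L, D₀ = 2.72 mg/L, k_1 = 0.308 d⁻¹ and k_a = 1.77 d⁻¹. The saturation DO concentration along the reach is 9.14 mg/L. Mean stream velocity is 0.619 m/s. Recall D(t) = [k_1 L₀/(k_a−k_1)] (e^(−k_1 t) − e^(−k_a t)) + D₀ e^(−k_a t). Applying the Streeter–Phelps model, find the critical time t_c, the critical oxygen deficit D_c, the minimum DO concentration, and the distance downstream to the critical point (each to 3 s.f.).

t_c ≈ 0.821 d; D_c ≈ 4.13 mg/L; min DO ≈ 5.01 mg/L; x_c ≈ 43.9 km

With k_a/k_1 = 5.747 and 1 − D₀(k_a−k_1)/(k_1 L₀) = 0.5781,
t_c = ln(5.747 × 0.5781) / (1.77 − 0.308) = ln(3.322) / 1.462 = 1.201/1.462 = 0.8212 d.
L(t_c) = L₀ e^(−k_1 t_c) = 30.6 × 0.7765 = 23.76 mg/L, and at the critical point k_a D_c = k_1 L, so D_c = (0.308/1.77) × 23.76 = 4.135 mg/L.
Minimum DO = C_s − D_c = 9.14 − 4.135 = 5.005 mg/L.
x_c = v t_c = 0.619 m/s × 0.8212 d × 86400 s/d = 43920 m ≈ 43.9 km.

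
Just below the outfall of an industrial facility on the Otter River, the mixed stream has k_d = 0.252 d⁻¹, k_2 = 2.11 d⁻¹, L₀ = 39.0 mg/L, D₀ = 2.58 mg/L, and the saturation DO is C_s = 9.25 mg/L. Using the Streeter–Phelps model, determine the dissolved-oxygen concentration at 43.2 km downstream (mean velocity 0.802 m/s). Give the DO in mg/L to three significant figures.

DO ≈ 5.46 mg/L

Travel time t = x/v = 43.2 km / (0.802 m/s) = 43200 m / 0.802 m/s = 53870 s = 0.6234 d.
k_d L₀/(k_2−k_d) = 0.252×39.0/(2.11−0.252) = 9.828/1.858 = 5.290 mg/L.
e^(−k_d t) = e^(−0.252×0.6234) = 0.8546; e^(−k_2 t) = e^(−2.11×0.6234) = 0.2684.
D = 5.290 × (0.8546 − 0.2684) + 2.58 × 0.2684 = 3.101 + 0.6923 = 3.793 mg/L.
DO = C_s − D = 9.25 − 3.793 = 5.457 mg/L.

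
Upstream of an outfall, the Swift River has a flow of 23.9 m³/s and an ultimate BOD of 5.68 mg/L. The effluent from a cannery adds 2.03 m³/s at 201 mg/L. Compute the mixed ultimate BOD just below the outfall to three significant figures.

21.0 mg/L

Flow-weighted mixing: C = (Q_r C_r + Q_w C_w)/(Q_r + Q_w)
= (23.9×5.68 + 2.03×201)/(23.9 + 2.03) = 543.8/25.93 = 20.97 mg/L.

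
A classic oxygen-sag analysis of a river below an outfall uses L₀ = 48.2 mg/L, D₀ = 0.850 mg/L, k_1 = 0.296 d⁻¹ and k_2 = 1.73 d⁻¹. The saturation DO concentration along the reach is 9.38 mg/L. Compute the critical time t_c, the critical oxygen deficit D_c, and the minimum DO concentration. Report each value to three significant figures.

t_c ≈ 1.17 d; D_c ≈ 5.83 mg/L; min DO ≈ 3.55 mg/L

With k_2/k_1 = 5.845 and 1 − D₀(k_2−k_1)/(k_1 L₀) = 0.9146,
t_c = ln(5.845 × 0.9146) / (1.73 − 0.296) = ln(5.345) / 1.434 = 1.676/1.434 = 1.169 d.
D_c = (k_1/k_2) L₀ e^(−k_1 t_c) = (0.296/1.73) × 48.2 × e^(−0.296×1.169) = 0.1711 × 48.2 × 0.7075 = 5.835 mg/L.
Minimum DO = C_s − D_c = 9.38 − 5.835 = 3.545 mg/L.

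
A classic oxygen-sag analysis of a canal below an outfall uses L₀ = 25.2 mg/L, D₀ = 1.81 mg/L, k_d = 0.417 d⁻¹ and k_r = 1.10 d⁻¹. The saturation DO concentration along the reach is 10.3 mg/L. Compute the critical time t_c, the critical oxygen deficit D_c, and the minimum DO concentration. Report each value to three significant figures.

t_c = [1/(k_r−k_d)] ln[(k_r/k_d)(1 − D₀(k_r−k_d)/(k_d L₀))]
= [1/(1.10−0.417)] ln[(1.10/0.417)(1 − 1.81×0.6830/(0.417×25.2))]
= (1/0.6830) ln[2.638 × 0.8824] = 1.464 × ln(2.328) = 1.464 × 0.8448 = 1.237 d.
L(t_c) = L₀ e^(−k_d t_c) = 25.2 × 0.5970 = 15.04 mg/L, and at the critical point k_r D_c = k_d L, so D_c = (0.417/1.10) × 15.04 = 5.703 mg/L.
Minimum DO = C_s − D_c = 10.3 − 5.703 = 4.597 mg/L.

t_c ≈ 1.24 d; D_c ≈ 5.70 mg/L; min DO ≈ 4.60 mg/L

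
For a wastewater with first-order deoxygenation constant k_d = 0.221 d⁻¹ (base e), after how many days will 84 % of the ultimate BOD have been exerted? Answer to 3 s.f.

t ≈ 8.29 d

y/L₀ = 1 − e^(−k_d t) = 0.84 ⇒ e^(−k_d t) = 0.160
t = −ln(0.160) / 0.221 = 1.833 / 0.221 = 8.292 d.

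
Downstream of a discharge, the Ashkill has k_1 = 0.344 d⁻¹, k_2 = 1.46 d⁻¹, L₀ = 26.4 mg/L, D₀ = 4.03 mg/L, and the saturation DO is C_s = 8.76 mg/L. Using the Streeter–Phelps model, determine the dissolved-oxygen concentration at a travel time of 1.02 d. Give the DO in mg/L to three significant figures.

DO ≈ 3.96 mg/L

k_1 L₀/(k_2−k_1) = 0.344×26.4/(1.46−0.344) = 9.082/1.116 = 8.138 mg/L.
e^(−k_1 t) = e^(−0.344×1.020) = 0.7041; e^(−k_2 t) = e^(−1.46×1.020) = 0.2256.
D = 8.138 × (0.7041 − 0.2256) + 4.03 × 0.2256 = 3.894 + 0.9090 = 4.803 mg/L.
DO = C_s − D = 8.76 − 4.803 = 3.957 mg/L.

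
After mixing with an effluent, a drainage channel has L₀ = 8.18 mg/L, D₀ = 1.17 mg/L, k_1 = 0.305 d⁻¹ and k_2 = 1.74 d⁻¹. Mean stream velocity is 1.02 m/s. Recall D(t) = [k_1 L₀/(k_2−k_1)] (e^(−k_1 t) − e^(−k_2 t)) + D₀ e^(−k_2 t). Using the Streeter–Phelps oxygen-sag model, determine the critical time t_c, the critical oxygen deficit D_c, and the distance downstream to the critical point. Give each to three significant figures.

t_c = [1/(k_2−k_1)] ln[(k_2/k_1)(1 − D₀(k_2−k_1)/(k_1 L₀))]
= [1/(1.74−0.305)] ln[(1.74/0.305)(1 − 1.17×1.435/(0.305×8.18))]
= (1/1.435) ln[5.705 × 0.3270] = 0.6969 × ln(1.866) = 0.6969 × 0.6237 = 0.4346 d.
L(t_c) = L₀ e^(−k_1 t_c) = 8.18 × 0.8759 = 7.164 mg/L, and at the critical point k_2 D_c = k_1 L, so D_c = (0.305/1.74) × 7.164 = 1.256 mg/L.
x_c = v t_c = 1.02 m/s × 0.4346 d × 86400 s/d = 38300 m ≈ 38.3 km.

t_c ≈ 0.435 d; D_c ≈ 1.26 mg/L; x_c ≈ 38.3 km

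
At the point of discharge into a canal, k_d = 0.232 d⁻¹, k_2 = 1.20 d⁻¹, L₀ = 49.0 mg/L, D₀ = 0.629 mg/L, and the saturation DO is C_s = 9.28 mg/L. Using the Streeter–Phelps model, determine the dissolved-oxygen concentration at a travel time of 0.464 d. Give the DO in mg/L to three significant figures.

k_d L₀/(k_2−k_d) = 0.232×49.0/(1.20−0.232) = 11.37/0.9680 = 11.74 mg/L.
e^(−k_d t) = e^(−0.232×0.4640) = 0.8979; e^(−k_2 t) = e^(−1.20×0.4640) = 0.5730.
D = 11.74 × (0.8979 − 0.5730) + 0.629 × 0.5730 = 3.816 + 0.3604 = 4.176 mg/L.
DO = C_s − D = 9.28 − 4.176 = 5.104 mg/L.

DO ≈ 5.10 mg/L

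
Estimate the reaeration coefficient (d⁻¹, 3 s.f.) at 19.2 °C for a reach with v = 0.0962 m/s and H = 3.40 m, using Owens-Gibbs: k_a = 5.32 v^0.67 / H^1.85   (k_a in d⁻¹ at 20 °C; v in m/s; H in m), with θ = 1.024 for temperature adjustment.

k_a ≈ 0.113 d⁻¹

k_a(20) = 5.32 × 0.0962^0.67 / 3.40^1.85 = 5.32 × 0.2083 / 9.621 = 0.1152 d⁻¹.
k_a(19.2) = 0.1152 × 1.024^(19.2−20) = 0.1152 × 0.9812 = 0.1130 d⁻¹.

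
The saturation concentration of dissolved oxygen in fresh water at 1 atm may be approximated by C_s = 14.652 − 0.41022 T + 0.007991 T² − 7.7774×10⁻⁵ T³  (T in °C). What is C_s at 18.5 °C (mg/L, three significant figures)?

C_s = 14.652 − 0.41022×18.5 + 0.007991×18.5² − 7.7774×10⁻⁵×18.5³ = 9.305 mg/L.

C_s ≈ 9.31 mg/L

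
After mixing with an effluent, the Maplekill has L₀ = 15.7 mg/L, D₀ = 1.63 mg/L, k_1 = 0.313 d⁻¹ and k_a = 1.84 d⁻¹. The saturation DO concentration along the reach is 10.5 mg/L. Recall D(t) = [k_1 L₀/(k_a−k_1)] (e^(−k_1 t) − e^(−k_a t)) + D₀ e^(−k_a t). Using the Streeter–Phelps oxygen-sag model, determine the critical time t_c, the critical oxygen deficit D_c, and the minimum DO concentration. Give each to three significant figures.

With k_a/k_1 = 5.879 and 1 − D₀(k_a−k_1)/(k_1 L₀) = 0.4935,
t_c = ln(5.879 × 0.4935) / (1.84 − 0.313) = ln(2.901) / 1.527 = 1.065/1.527 = 0.6975 d.
D_c = (k_1/k_a) L₀ e^(−k_1 t_c) = (0.313/1.84) × 15.7 × e^(−0.313×0.6975) = 0.1701 × 15.7 × 0.8039 = 2.147 mg/L.
Minimum DO = C_s − D_c = 10.5 − 2.147 = 8.353 mg/L.

t_c ≈ 0.697 d; D_c ≈ 2.15 mg/L; min DO ≈ 8.35 mg/L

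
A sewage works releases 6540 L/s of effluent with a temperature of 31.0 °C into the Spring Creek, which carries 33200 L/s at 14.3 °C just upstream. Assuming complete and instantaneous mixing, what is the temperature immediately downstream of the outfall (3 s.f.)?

17.0 °C

Flow-weighted mixing: C = (Q_r C_r + Q_w C_w)/(Q_r + Q_w)
= (33200×14.3 + 6540×31.0)/(33200 + 6540) = 677500/39740 = 17.05 °C.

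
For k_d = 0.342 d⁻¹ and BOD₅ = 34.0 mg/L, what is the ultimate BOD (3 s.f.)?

L₀ ≈ 41.5 mg/L

BOD₅ = L₀(1 − e^(−5k_d)) ⇒ L₀ = BOD₅ / (1 − e^(−5×0.342))
= 34.0 / (1 − 0.1809) = 34.0 / 0.8191 = 41.51 mg/L.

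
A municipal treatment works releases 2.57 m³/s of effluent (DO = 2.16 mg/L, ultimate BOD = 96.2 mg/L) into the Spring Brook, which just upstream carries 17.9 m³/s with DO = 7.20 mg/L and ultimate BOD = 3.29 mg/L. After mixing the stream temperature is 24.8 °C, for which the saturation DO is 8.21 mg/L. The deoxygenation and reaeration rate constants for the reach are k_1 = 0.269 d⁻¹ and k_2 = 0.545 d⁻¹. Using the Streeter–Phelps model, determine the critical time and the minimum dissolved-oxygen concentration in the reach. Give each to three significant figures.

t_c ≈ 2.12 d; minimum DO ≈ 4.04 mg/L

Mixed DO = (17.9×7.20 + 2.57×2.16)/(17.9+2.57) = 134.4/20.47 = 6.567 mg/L.
Mixed L₀ = (17.9×3.29 + 2.57×96.2)/(20.47) = 306.1/20.47 = 14.95 mg/L.
Initial deficit D₀ = C_s − DO₀ = 8.21 − 6.567 = 1.643 mg/L.
t_c = (1/0.2760) ln[(0.545/0.269)(1 − 1.643×0.2760/(0.269×14.95))] = 3.623 × ln(1.798) = 2.125 d.
D_c = (0.269/0.545) × 14.95 × e^(−0.269×2.125) = 0.4936 × 14.95 × 0.5646 = 4.168 mg/L.
Minimum DO = 8.21 − 4.168 = 4.042 mg/L.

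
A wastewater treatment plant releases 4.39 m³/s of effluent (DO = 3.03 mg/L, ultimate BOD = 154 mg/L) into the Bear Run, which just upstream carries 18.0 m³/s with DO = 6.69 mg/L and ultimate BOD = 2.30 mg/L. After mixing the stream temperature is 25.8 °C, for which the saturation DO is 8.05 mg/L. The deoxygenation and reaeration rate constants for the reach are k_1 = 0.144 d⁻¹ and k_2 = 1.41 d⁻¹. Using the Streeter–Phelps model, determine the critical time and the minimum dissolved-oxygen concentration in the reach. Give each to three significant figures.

t_c ≈ 1.14 d; minimum DO ≈ 5.27 mg/L

Mixed DO = (18.0×6.69 + 4.39×3.03)/(18.0+4.39) = 133.7/22.39 = 5.972 mg/L.
Mixed L₀ = (18.0×2.30 + 4.39×154)/(22.39) = 717.5/22.39 = 32.04 mg/L.
Initial deficit D₀ = C_s − DO₀ = 8.05 − 5.972 = 2.078 mg/L.
t_c = (1/1.266) ln[(1.41/0.144)(1 − 2.078×1.266/(0.144×32.04))] = 0.7899 × ln(4.210) = 1.135 d.
D_c = (0.144/1.41) × 32.04 × e^(−0.144×1.135) = 0.1021 × 32.04 × 0.8492 = 2.779 mg/L.
Minimum DO = 8.05 − 2.779 = 5.271 mg/L.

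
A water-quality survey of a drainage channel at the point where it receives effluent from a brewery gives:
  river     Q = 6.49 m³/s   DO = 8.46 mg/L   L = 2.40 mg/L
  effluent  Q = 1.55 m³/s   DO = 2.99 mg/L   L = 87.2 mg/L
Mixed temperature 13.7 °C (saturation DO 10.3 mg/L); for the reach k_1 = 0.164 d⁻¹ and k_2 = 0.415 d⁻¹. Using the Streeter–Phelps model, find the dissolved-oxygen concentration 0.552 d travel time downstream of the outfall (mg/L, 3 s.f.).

DO ≈ 6.55 mg/L

Mixed DO = (6.49×8.46 + 1.55×2.99)/(6.49+1.55) = 59.54/8.040 = 7.405 mg/L.
Mixed L₀ = (6.49×2.40 + 1.55×87.2)/(8.040) = 150.7/8.040 = 18.75 mg/L.
Initial deficit D₀ = C_s − DO₀ = 10.3 − 7.405 = 2.895 mg/L.
D(0.552) = [0.164×18.75/(0.415−0.164)](e^(−0.164×0.552) − e^(−0.415×0.552)) + 2.895 e^(−0.415×0.552)
= 12.25 × (0.9134 − 0.7953) + 2.895 × 0.7953 = 3.750 mg/L.
DO = 10.3 − 3.750 = 6.550 mg/L.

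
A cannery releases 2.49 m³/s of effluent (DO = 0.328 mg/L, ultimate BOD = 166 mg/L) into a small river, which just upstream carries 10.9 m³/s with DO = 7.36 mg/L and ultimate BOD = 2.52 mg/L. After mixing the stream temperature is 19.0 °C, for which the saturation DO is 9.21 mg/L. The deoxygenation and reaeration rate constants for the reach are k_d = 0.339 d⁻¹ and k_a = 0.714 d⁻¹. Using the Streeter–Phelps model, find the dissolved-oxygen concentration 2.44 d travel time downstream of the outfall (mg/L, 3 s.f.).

DO ≈ 0.855 mg/L

Mixed DO = (10.9×7.36 + 2.49×0.328)/(10.9+2.49) = 81.04/13.39 = 6.052 mg/L.
Mixed L₀ = (10.9×2.52 + 2.49×166)/(13.39) = 440.8/13.39 = 32.92 mg/L.
Initial deficit D₀ = C_s − DO₀ = 9.21 − 6.052 = 3.158 mg/L.
D(2.44) = [0.339×32.92/(0.714−0.339)](e^(−0.339×2.44) − e^(−0.714×2.44)) + 3.158 e^(−0.714×2.44)
= 29.76 × (0.4373 − 0.1751) + 3.158 × 0.1751 = 8.355 mg/L.
DO = 9.21 − 8.355 = 0.8554 mg/L.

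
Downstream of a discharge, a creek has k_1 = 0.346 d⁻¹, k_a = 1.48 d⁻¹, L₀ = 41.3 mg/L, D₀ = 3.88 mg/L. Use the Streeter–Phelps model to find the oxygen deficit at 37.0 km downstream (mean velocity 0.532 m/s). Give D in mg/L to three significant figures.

Travel time t = x/v = 37.0 km / (0.532 m/s) = 37000 m / 0.532 m/s = 69550 s = 0.8050 d.
k_1 L₀/(k_a−k_1) = 0.346×41.3/(1.48−0.346) = 14.29/1.134 = 12.60 mg/L.
e^(−k_1 t) = e^(−0.346×0.8050) = 0.7569; e^(−k_a t) = e^(−1.48×0.8050) = 0.3038.
D = 12.60 × (0.7569 − 0.3038) + 3.88 × 0.3038 = 5.710 + 1.179 = 6.888 mg/L.

D ≈ 6.89 mg/L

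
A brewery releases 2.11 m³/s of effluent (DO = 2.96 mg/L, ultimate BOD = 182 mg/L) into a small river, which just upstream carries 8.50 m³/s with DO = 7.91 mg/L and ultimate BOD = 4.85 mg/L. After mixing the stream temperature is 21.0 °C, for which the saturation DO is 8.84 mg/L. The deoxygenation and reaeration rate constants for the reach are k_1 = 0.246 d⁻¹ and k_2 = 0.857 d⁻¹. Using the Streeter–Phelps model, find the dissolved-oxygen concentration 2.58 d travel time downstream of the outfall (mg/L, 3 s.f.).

DO ≈ 1.84 mg/L

Mixed DO = (8.50×7.91 + 2.11×2.96)/(8.50+2.11) = 73.48/10.61 = 6.926 mg/L.
Mixed L₀ = (8.50×4.85 + 2.11×182)/(10.61) = 425.2/10.61 = 40.08 mg/L.
Initial deficit D₀ = C_s − DO₀ = 8.84 − 6.926 = 1.914 mg/L.
D(2.58) = [0.246×40.08/(0.857−0.246)](e^(−0.246×2.58) − e^(−0.857×2.58)) + 1.914 e^(−0.857×2.58)
= 16.14 × (0.5301 − 0.1096) + 1.914 × 0.1096 = 6.996 mg/L.
DO = 8.84 − 6.996 = 1.844 mg/L.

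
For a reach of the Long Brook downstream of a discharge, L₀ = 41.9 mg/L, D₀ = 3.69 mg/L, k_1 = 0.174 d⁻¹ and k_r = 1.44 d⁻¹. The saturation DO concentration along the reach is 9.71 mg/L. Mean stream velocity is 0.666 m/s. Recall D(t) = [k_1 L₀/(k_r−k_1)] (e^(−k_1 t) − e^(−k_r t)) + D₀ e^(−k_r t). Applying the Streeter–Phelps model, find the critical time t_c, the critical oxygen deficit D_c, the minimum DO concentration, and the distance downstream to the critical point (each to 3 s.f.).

t_c ≈ 0.861 d; D_c ≈ 4.36 mg/L; min DO ≈ 5.35 mg/L; x_c ≈ 49.5 km

At the critical point dD/dt = 0, so k_1 L₀ e^(−k_1 t) = k_r D. Substituting D(t) from the Streeter–Phelps equation and solving for t gives
t_c = ln[(k_r/k_1)(1 − D₀(k_r−k_1)/(k_1 L₀))] / (k_r−k_1).
Here k_r−k_1 = 1.266 d⁻¹ and 1 − D₀(k_r−k_1)/(k_1 L₀) = 1 − 3.69×1.266/(0.174×41.9) = 0.3592, so
t_c = ln(8.276 × 0.3592) / 1.266 = 1.090 / 1.266 = 0.8606 d.
D_c = (k_1/k_r) L₀ e^(−k_1 t_c) = (0.174/1.44) × 41.9 × e^(−0.174×0.8606) = 0.1208 × 41.9 × 0.8609 = 4.359 mg/L.
Minimum DO = C_s − D_c = 9.71 − 4.359 = 5.351 mg/L.
x_c = v t_c = 0.666 m/s × 0.8606 d × 86400 s/d = 49520 m ≈ 49.5 km.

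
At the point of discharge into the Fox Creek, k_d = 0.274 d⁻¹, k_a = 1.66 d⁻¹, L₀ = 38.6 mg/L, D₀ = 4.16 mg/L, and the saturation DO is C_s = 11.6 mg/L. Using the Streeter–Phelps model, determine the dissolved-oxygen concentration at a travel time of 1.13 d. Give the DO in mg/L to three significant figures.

DO ≈ 6.53 mg/L

k_d L₀/(k_a−k_d) = 0.274×38.6/(1.66−0.274) = 10.58/1.386 = 7.631 mg/L.
e^(−k_d t) = e^(−0.274×1.130) = 0.7337; e^(−k_a t) = e^(−1.66×1.130) = 0.1532.
D = 7.631 × (0.7337 − 0.1532) + 4.16 × 0.1532 = 4.430 + 0.6374 = 5.067 mg/L.
DO = C_s − D = 11.6 − 5.067 = 6.533 mg/L.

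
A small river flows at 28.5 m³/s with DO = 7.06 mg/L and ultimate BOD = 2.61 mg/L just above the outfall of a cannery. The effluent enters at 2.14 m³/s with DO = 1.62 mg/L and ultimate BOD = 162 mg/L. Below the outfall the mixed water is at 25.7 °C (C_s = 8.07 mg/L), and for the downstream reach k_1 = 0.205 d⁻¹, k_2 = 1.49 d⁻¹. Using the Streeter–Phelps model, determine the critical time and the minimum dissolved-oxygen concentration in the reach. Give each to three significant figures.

t_c ≈ 0.761 d; minimum DO ≈ 6.45 mg/L

Mixed DO = (28.5×7.06 + 2.14×1.62)/(28.5+2.14) = 204.7/30.64 = 6.680 mg/L.
Mixed L₀ = (28.5×2.61 + 2.14×162)/(30.64) = 421.1/30.64 = 13.74 mg/L.
Initial deficit D₀ = C_s − DO₀ = 8.07 − 6.680 = 1.390 mg/L.
t_c = (1/1.285) ln[(1.49/0.205)(1 − 1.390×1.285/(0.205×13.74))] = 0.7782 × ln(2.660) = 0.7614 d.
D_c = (0.205/1.49) × 13.74 × e^(−0.205×0.7614) = 0.1376 × 13.74 × 0.8555 = 1.617 mg/L.
Minimum DO = 8.07 − 1.617 = 6.453 mg/L.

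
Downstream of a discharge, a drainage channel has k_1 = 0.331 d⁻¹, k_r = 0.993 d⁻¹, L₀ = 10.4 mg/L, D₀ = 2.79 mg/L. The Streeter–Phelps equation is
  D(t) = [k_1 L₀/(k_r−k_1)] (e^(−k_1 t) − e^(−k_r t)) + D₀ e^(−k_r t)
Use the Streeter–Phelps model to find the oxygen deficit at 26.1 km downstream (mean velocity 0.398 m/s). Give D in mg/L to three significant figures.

D ≈ 2.91 mg/L

Travel time t = x/v = 26.1 km / (0.398 m/s) = 26100 m / 0.398 m/s = 65580 s = 0.7590 d.
k_1 L₀/(k_r−k_1) = 0.331×10.4/(0.993−0.331) = 3.442/0.6620 = 5.200 mg/L.
e^(−k_1 t) = e^(−0.331×0.7590) = 0.7778; e^(−k_r t) = e^(−0.993×0.7590) = 0.4706.
D = 5.200 × (0.7778 − 0.4706) + 2.79 × 0.4706 = 1.598 + 1.313 = 2.911 mg/L.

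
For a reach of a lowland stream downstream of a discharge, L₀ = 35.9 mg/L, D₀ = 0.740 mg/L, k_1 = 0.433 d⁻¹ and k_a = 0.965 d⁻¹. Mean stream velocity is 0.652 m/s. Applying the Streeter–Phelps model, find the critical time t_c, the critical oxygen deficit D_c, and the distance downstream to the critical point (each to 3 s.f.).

With k_a/k_1 = 2.229 and 1 − D₀(k_a−k_1)/(k_1 L₀) = 0.9747,
t_c = ln(2.229 × 0.9747) / (0.965 − 0.433) = ln(2.172) / 0.5320 = 0.7757/0.5320 = 1.458 d.
D_c = (k_1/k_a) L₀ e^(−k_1 t_c) = (0.433/0.965) × 35.9 × e^(−0.433×1.458) = 0.4487 × 35.9 × 0.5319 = 8.567 mg/L.
x_c = v t_c = 0.652 m/s × 1.458 d × 86400 s/d = 82140 m ≈ 82.1 km.

t_c ≈ 1.46 d; D_c ≈ 8.57 mg/L; x_c ≈ 82.1 km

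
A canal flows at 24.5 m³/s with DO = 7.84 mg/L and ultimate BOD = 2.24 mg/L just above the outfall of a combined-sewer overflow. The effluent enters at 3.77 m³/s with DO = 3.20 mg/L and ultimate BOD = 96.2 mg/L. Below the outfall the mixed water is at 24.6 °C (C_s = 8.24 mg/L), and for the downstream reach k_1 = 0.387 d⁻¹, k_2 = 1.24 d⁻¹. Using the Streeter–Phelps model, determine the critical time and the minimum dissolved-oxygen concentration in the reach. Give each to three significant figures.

t_c ≈ 1.17 d; minimum DO ≈ 5.31 mg/L

Mixed DO = (24.5×7.84 + 3.77×3.20)/(24.5+3.77) = 204.1/28.27 = 7.221 mg/L.
Mixed L₀ = (24.5×2.24 + 3.77×96.2)/(28.27) = 417.6/28.27 = 14.77 mg/L.
Initial deficit D₀ = C_s − DO₀ = 8.24 − 7.221 = 1.019 mg/L.
t_c = (1/0.8530) ln[(1.24/0.387)(1 − 1.019×0.8530/(0.387×14.77))] = 1.172 × ln(2.717) = 1.172 d.
D_c = (0.387/1.24) × 14.77 × e^(−0.387×1.172) = 0.3121 × 14.77 × 0.6354 = 2.929 mg/L.
Minimum DO = 8.24 − 2.929 = 5.311 mg/L.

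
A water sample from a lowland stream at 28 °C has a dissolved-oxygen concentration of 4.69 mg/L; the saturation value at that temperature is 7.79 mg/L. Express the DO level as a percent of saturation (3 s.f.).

60.2 % saturation

% saturation = C/C_s × 100 = 4.69/7.79 × 100 = 60.2 %.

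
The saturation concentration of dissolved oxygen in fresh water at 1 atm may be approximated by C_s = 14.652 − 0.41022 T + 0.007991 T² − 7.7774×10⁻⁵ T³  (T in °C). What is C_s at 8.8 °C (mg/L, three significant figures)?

C_s = 14.652 − 0.41022×8.8 + 0.007991×8.8² − 7.7774×10⁻⁵×8.8³ = 11.61 mg/L.

C_s ≈ 11.6 mg/L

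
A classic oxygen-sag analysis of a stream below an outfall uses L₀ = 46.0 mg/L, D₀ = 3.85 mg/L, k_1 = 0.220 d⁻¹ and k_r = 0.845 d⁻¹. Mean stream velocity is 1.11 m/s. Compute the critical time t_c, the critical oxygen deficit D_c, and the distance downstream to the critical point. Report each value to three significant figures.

With k_r/k_1 = 3.841 and 1 − D₀(k_r−k_1)/(k_1 L₀) = 0.7622,
t_c = ln(3.841 × 0.7622) / (0.845 − 0.220) = ln(2.928) / 0.6250 = 1.074/0.6250 = 1.719 d.
D_c = (k_1/k_r) L₀ e^(−k_1 t_c) = (0.220/0.845) × 46.0 × e^(−0.220×1.719) = 0.2604 × 46.0 × 0.6851 = 8.206 mg/L.
x_c = v t_c = 1.11 m/s × 1.719 d × 86400 s/d = 164800 m ≈ 165 km.

t_c ≈ 1.72 d; D_c ≈ 8.21 mg/L; x_c ≈ 165 km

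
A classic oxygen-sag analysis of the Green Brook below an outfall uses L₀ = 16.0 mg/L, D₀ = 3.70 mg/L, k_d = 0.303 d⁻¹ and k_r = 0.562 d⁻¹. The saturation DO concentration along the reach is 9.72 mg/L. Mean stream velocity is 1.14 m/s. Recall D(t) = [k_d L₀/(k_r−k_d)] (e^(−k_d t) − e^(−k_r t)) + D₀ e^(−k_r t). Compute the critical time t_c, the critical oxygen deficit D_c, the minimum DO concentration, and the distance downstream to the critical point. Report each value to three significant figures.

With k_r/k_d = 1.855 and 1 − D₀(k_r−k_d)/(k_d L₀) = 0.8023,
t_c = ln(1.855 × 0.8023) / (0.562 − 0.303) = ln(1.488) / 0.2590 = 0.3975/0.2590 = 1.535 d.
D_c = (k_d/k_r) L₀ e^(−k_d t_c) = (0.303/0.562) × 16.0 × e^(−0.303×1.535) = 0.5391 × 16.0 × 0.6281 = 5.418 mg/L.
Minimum DO = C_s − D_c = 9.72 − 5.418 = 4.302 mg/L.
x_c = v t_c = 1.14 m/s × 1.535 d × 86400 s/d = 151200 m ≈ 151 km.

t_c ≈ 1.53 d; D_c ≈ 5.42 mg/L; min DO ≈ 4.30 mg/L; x_c ≈ 151 km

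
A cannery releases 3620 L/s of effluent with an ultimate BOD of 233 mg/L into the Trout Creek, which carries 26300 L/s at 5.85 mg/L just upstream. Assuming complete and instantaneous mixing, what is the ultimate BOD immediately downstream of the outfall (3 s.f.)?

33.3 mg/L

Flow-weighted mixing: C = (Q_r C_r + Q_w C_w)/(Q_r + Q_w)
= (26300×5.85 + 3620×233)/(26300 + 3620) = 997300/29920 = 33.33 mg/L.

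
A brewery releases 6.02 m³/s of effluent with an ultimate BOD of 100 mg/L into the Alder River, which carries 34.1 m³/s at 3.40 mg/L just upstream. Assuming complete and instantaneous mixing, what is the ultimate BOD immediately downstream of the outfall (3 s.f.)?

Flow-weighted mixing: C = (Q_r C_r + Q_w C_w)/(Q_r + Q_w)
= (34.1×3.40 + 6.02×100)/(34.1 + 6.02) = 717.9/40.12 = 17.89 mg/L.

17.9 mg/L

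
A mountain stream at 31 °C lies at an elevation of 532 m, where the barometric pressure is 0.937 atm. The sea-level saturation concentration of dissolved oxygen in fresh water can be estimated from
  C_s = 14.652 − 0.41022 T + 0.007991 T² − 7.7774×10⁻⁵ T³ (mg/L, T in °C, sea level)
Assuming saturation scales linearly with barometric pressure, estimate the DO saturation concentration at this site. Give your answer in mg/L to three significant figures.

C_s ≈ 6.84 mg/L

At sea level: C_s = 14.652 − 0.41022×31 + 0.007991×31² − 7.7774×10⁻⁵×31³ = 7.298 mg/L.
Pressure correction: C_s' = 7.298 × 0.937 = 6.838 mg/L.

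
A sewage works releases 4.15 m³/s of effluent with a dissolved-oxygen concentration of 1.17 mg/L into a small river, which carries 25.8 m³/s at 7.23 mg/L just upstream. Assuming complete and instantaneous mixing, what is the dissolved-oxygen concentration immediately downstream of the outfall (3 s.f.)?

6.39 mg/L

Flow-weighted mixing: C = (Q_r C_r + Q_w C_w)/(Q_r + Q_w)
= (25.8×7.23 + 4.15×1.17)/(25.8 + 4.15) = 191.4/29.95 = 6.390 mg/L.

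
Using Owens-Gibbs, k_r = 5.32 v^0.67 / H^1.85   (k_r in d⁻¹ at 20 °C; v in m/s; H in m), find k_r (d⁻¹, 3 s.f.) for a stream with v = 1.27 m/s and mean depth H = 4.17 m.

k_r = 5.32 × 1.27^0.67 / 4.17^1.85 = 5.32 × 1.174 / 14.04 = 0.4448 d⁻¹.

k_r ≈ 0.445 d⁻¹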